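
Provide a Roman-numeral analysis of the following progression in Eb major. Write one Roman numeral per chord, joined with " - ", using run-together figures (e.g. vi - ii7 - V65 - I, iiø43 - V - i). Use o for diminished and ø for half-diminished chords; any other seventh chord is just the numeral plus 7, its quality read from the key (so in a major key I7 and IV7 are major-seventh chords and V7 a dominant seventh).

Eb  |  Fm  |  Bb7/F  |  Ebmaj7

Eb: major triad on Eb = scale degree 1 → I.
Fm: minor triad on F = scale degree 2 → ii.
Bb7/F has root Bb, degree 5 in Eb major, so V43.
Ebmaj7 has root Eb, degree 1 in Eb major, so I7.

I - ii - V43 - I7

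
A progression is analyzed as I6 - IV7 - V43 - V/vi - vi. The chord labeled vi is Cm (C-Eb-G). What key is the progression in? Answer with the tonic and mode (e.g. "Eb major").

vi is given as C-Eb-G — a minor triad with root C.
If C is scale degree 6 and the mode makes that degree carry a minor triad, the tonic is Eb and the mode is major.

Eb major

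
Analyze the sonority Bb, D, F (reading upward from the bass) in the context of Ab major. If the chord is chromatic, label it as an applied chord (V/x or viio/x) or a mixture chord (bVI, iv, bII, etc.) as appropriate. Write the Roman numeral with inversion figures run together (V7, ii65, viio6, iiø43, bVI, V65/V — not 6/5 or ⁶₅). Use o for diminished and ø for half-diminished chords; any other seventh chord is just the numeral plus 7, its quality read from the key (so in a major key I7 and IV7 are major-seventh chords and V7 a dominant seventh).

V/V

Stacked in thirds the chord is Bb-D-F: a major triad on Bb.
Bb is not a diatonic chord root with this quality in Ab major, but it lies a perfect fifth above Eb (V), so the chord functions as an applied dominant of V.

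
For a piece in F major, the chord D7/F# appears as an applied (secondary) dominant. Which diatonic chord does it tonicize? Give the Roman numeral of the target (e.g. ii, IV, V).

The chord is a dominant seventh chord on D.
A dominant resolves down a perfect fifth: D → G. In F major, G is scale degree 2, i.e. ii.

ii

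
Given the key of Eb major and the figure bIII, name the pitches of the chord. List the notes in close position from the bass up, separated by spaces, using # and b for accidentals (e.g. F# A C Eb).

bIII is a major triad on the lowered third degree, borrowed from the parallel minor. In Eb major that root is Gb.
So the chord is Gb-Bb-Db, a major triad.

Gb Bb Db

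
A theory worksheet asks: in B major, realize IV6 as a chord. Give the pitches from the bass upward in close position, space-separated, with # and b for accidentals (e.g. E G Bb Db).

G# B E

In B major, scale degree 4 is E, and the diatonic chord built there is a major triad.
Stacking thirds from E gives E-G#-B.
The figured bass 6 indicates first inversion, placing the third (G#) in the bass: G#-B-E.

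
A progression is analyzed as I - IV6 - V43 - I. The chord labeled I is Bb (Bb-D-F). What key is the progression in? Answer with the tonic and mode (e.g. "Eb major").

Bb major

The anchor chord is a major triad on Bb, labeled I.
If Bb is scale degree 1 and the mode makes that degree carry a major triad, the tonic is Bb and the mode is major.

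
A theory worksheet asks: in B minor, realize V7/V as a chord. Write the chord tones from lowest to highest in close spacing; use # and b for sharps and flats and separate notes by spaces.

C# E# G# B

The slash means an applied dominant: we want the dominant of V. In B minor, V is F# major, and its dominant is built on C#.
Building a dominant seventh chord on C# gives C#-E#-G#-B.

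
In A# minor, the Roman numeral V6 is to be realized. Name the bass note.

G##

V in A# minor has root E#; the chord is E#-G##-B#.
The figure 6 means first inversion — the third is in the bass.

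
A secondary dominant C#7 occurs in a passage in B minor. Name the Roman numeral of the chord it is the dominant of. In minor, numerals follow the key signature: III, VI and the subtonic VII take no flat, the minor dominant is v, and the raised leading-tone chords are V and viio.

The chord is a dominant seventh chord on C#.
A dominant resolves down a perfect fifth: C# → F#. In B minor, F# is scale degree 5, i.e. V.

V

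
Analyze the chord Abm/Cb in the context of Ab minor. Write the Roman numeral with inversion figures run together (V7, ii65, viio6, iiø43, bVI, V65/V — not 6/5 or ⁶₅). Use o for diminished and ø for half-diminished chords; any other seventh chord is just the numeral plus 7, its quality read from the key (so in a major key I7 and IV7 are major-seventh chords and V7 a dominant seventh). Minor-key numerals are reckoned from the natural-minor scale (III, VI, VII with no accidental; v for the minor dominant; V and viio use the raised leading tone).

i6

Stacked in thirds the chord is Ab-Cb-Eb: a minor triad on Ab.
In Ab minor, Ab is the tonic; the diatonic minor triad there is i.
With Cb in the bass the chord is in first inversion, so the figured bass is 6.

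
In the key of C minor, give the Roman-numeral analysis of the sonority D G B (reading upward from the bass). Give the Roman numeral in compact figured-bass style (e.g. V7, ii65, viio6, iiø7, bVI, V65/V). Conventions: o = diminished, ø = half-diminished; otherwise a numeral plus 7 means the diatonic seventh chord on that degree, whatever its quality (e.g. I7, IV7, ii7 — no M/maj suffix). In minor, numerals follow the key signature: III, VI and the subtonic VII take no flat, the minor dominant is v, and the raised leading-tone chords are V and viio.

V64

Stacked in thirds the chord is G-B-D: a major triad on G.
In C minor, G is the dominant; the diatonic major triad there is V.
With D in the bass the chord is in second inversion, so the figured bass is 64.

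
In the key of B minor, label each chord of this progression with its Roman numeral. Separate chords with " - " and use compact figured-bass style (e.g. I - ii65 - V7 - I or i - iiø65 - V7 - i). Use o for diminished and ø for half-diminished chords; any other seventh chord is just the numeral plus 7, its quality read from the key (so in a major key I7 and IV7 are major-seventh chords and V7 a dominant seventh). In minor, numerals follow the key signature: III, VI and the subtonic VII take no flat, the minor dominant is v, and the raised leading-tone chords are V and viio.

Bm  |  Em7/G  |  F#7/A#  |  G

i - iv65 - V65 - VI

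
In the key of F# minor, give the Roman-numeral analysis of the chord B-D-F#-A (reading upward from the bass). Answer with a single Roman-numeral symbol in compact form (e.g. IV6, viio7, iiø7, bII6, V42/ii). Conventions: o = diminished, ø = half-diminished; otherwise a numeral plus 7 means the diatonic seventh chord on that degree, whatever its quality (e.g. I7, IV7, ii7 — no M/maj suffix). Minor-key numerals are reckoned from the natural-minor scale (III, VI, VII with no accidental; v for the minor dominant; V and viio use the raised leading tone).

iv7

The pitches B-D-F#-A form a minor seventh chord rooted on B.
In F# minor, B is the subdominant; the diatonic minor seventh chord there is iv7.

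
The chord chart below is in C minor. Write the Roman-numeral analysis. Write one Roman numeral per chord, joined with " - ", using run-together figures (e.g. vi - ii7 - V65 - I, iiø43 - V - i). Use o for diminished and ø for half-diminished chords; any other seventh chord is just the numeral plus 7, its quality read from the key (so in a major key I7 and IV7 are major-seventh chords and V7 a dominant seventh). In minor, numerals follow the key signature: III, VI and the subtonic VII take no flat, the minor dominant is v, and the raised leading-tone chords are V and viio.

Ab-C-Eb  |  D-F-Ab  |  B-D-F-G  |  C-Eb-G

VI - iio - V65 - i

Ab-C-Eb: root Ab is the submediant; major triad there is VI.
D-F-Ab: root D is the supertonic; diminished triad there is iio.
B-D-F-G has root G, degree 5 in C minor, so V65.
C-Eb-G: root C is the tonic; minor triad there is i.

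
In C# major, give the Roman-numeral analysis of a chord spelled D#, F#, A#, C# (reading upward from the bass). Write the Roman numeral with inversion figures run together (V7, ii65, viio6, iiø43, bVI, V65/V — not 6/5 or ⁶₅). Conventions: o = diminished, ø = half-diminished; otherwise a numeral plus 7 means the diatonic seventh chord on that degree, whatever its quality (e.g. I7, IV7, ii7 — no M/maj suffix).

ii7

The pitches D#-F#-A#-C# form a minor seventh chord rooted on D#.
In C# major, D# is the supertonic; the diatonic minor seventh chord there is ii7.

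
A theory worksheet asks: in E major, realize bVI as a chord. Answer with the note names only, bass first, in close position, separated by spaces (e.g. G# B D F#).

bVI is a major triad on the lowered sixth degree, borrowed from the parallel minor. In E major that root is C.
So the chord is C-E-G, a major triad.

C E G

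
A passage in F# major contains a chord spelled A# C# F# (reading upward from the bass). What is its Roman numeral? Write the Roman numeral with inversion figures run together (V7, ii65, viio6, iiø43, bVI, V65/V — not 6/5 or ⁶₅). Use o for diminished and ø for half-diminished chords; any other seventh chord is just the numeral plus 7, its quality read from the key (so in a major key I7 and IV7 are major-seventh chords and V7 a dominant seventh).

I6

Stacked in thirds the chord is F#-A#-C#: a major triad on F#.
In F# major, F# is the tonic; the diatonic major triad there is I.
With A# in the bass the chord is in first inversion, so the figured bass is 6.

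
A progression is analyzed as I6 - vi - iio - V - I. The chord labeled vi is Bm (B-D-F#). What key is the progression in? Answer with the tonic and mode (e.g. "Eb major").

D major

The chord Bm is a minor triad rooted on B; its label is vi.
If B is scale degree 6 and the mode makes that degree carry a minor triad, the tonic is D and the mode is major.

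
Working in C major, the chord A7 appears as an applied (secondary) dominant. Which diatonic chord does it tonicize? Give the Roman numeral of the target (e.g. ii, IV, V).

ii

The chord is a dominant seventh chord on A.
A dominant resolves down a perfect fifth: A → D. In C major, D is scale degree 2, i.e. ii.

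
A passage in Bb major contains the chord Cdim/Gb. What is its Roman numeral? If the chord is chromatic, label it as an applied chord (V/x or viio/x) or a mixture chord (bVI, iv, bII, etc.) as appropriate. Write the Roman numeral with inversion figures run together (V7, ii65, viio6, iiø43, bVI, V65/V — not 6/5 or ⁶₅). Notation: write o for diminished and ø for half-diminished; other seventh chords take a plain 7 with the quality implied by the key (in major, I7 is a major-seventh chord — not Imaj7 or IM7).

Stacked in thirds the chord is C-Eb-Gb: a diminished triad on C.
C is the second degree of Bb major. This is the diminished supertonic triad, borrowed from the parallel minor.
With Gb in the bass the chord is in second inversion, so the figured bass is 64.

iio64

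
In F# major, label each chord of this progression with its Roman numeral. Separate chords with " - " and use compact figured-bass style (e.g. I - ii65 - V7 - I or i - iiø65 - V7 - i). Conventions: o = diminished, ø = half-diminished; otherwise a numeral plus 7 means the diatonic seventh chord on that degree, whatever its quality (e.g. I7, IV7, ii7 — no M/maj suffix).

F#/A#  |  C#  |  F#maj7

F#/A#: root F# is the tonic; major triad there is I6.
C#: major triad on C# = scale degree 5 → V.
F#maj7: root F# is the tonic; major seventh chord there is I7.

I6 - V - I7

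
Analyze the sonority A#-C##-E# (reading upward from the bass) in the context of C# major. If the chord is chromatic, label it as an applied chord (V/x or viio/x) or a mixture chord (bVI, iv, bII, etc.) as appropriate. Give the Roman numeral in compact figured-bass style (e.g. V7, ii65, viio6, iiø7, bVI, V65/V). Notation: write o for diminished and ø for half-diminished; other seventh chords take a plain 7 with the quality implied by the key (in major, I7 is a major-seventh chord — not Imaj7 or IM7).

V/ii

Stacked in thirds the chord is A#-C##-E#: a major triad on A#.
A# is not a diatonic chord root with this quality in C# major, but it lies a perfect fifth above D# (ii), so the chord functions as an applied dominant of ii.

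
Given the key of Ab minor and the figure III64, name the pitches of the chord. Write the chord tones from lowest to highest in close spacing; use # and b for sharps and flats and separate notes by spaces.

Gb Cb Eb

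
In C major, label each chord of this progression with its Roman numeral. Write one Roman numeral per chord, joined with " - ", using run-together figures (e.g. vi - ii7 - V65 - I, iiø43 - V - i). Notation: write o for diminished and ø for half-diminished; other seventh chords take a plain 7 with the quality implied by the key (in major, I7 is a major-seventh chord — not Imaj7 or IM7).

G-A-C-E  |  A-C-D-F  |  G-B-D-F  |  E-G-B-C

vi42 - ii43 - V7 - I65

G-A-C-E: minor seventh chord on A = scale degree 6 → vi42.
A-C-D-F: minor seventh chord on D = scale degree 2 → ii43.
G-B-D-F: root G is the dominant; dominant seventh chord there is V7.
E-G-B-C: major seventh chord on C = scale degree 1 → I65.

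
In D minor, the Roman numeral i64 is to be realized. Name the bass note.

A

i in D minor has root D; the chord is D-F-A.
The figure 64 means second inversion — the fifth is in the bass.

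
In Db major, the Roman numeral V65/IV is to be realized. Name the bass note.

F

The applied chord V65/IV is rooted on Db: Db-F-Ab-Cb.
The figure 65 means first inversion — the third is in the bass.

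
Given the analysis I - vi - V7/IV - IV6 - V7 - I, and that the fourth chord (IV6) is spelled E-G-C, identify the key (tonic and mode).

G major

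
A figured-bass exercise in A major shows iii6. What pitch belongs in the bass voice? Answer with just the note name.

E

iii in A major has root C#; the chord is C#-E-G#.
The figure 6 means first inversion — the third is in the bass.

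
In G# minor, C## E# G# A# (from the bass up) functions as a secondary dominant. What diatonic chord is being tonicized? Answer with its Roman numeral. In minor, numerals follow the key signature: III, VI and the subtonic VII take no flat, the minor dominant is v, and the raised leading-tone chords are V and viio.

V

The chord is a dominant seventh chord on A#.
A dominant resolves down a perfect fifth: A# → D#. In G# minor, D# is scale degree 5, i.e. V.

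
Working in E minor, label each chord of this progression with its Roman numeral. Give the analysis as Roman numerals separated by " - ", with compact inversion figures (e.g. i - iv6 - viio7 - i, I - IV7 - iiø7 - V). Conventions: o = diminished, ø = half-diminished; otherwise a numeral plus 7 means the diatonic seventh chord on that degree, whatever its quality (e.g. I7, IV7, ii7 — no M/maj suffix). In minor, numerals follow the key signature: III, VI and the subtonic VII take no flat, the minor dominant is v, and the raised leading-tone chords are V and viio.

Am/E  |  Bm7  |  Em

iv64 - v7 - i

Am/E has root A, degree 4 in E minor, so iv64.
Bm7 has root B, degree 5 in E minor, so v7.
Em has root E, degree 1 in E minor, so i.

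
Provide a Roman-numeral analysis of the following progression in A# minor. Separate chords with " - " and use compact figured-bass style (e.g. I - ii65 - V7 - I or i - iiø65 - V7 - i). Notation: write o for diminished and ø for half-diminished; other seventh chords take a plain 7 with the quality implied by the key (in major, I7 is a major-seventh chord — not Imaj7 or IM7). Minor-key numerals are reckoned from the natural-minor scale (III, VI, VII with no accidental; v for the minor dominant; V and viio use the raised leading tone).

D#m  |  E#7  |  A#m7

iv - V7 - i7

D#m: root D# is the subdominant; minor triad there is iv.
E#7: root E# is the dominant; dominant seventh chord there is V7.
A#m7 has root A#, degree 1 in A# minor, so i7.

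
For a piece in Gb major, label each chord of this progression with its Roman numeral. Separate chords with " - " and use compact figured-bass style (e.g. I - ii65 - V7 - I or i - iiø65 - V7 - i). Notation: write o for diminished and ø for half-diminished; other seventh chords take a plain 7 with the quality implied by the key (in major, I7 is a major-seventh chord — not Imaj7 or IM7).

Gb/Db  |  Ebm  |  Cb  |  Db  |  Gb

Gb/Db: major triad on Gb = scale degree 1 → I64.
Ebm has root Eb, degree 6 in Gb major, so vi.
Cb: root Cb is the subdominant; major triad there is IV.
Db: root Db is the dominant; major triad there is V.
Gb: major triad on Gb = scale degree 1 → I.

I64 - vi - IV - V - I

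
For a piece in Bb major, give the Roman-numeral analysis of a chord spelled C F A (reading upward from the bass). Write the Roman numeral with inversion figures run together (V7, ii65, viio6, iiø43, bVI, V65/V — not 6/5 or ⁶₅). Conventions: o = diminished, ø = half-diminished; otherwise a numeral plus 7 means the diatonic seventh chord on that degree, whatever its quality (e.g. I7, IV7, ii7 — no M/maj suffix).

The pitches F-A-C form a major triad rooted on F.
In Bb major, F is the dominant; the diatonic major triad there is V.
With C in the bass the chord is in second inversion, so the figured bass is 64.

V64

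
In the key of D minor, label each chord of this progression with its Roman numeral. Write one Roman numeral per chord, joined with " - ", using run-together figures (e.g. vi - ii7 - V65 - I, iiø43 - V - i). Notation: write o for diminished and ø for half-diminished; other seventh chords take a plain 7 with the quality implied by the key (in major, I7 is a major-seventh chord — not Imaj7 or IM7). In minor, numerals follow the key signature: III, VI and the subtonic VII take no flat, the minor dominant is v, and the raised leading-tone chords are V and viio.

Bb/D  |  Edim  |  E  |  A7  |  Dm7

VI6 - iio - V/V - V7 - i7

Bb/D: major triad on Bb = scale degree 6 → VI6.
Edim: diminished triad on E = scale degree 2 → iio.
E: a major triad on E, the applied dominant of V → V/V.
A7 has root A, degree 5 in D minor, so V7.
Dm7 has root D, degree 1 in D minor, so i7.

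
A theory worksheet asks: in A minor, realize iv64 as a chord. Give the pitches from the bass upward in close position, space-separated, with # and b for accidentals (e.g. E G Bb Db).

A D F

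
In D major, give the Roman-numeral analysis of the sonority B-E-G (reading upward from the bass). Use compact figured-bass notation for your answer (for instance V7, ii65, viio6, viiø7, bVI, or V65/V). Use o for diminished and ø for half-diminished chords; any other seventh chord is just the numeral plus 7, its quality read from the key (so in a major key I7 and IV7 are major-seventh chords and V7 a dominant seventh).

ii64

Stacked in thirds the chord is E-G-B: a minor triad on E.
E is scale degree 2 in D major, and a minor triad on that degree is written ii.
With B in the bass the chord is in second inversion, so the figured bass is 64.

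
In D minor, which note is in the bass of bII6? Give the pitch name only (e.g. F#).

bII in D minor has root Eb; the chord is Eb-G-Bb.
The figure 6 means first inversion — the third is in the bass.

G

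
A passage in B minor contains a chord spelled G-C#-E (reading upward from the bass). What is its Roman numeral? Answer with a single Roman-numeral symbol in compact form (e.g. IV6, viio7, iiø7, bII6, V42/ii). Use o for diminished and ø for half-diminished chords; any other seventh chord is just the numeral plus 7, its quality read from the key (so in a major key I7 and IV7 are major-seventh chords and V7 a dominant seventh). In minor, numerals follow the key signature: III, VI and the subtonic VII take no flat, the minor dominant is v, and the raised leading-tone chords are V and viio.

Stacked in thirds the chord is C#-E-G: a diminished triad on C#.
C# is scale degree 2 in B minor, and a diminished triad on that degree is written iio.
With G in the bass the chord is in second inversion, so the figured bass is 64.

iio64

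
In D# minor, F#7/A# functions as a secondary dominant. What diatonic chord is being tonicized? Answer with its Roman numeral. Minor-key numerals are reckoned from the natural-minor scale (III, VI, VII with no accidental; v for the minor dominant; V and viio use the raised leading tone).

VI

The chord is a dominant seventh chord on F#.
A dominant resolves down a perfect fifth: F# → B. In D# minor, B is scale degree 6, i.e. VI.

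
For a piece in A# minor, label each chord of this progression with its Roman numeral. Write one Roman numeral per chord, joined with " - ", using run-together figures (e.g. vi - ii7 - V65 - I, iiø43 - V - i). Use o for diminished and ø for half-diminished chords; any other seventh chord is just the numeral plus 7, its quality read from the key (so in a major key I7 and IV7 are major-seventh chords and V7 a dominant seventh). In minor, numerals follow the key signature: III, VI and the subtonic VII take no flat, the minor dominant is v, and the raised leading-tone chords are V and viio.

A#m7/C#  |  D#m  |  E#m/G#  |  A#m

i65 - iv - v6 - i

A#m7/C#: root A# is the tonic; minor seventh chord there is i65.
D#m has root D#, degree 4 in A# minor, so iv.
E#m/G#: minor triad on E# = scale degree 5 → v6.
A#m: minor triad on A# = scale degree 1 → i.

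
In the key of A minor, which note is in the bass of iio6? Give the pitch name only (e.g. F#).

D

iio in A minor has root B; the chord is B-D-F.
The figure 6 means first inversion — the third is in the bass.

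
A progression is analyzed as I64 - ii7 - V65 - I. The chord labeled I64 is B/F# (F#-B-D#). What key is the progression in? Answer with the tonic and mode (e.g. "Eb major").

B major

The anchor chord is a major triad on B, labeled I64.
If B is scale degree 1 and the mode makes that degree carry a major triad, the tonic is B and the mode is major.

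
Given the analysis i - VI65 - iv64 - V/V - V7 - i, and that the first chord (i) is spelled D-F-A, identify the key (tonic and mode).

The chord Dm is a minor triad rooted on D; its label is i.
If D is scale degree 1 and the mode makes that degree carry a minor triad, the tonic is D and the mode is minor.

D minor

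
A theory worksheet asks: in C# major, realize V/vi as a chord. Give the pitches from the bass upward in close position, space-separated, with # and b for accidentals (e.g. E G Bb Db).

E# G## B#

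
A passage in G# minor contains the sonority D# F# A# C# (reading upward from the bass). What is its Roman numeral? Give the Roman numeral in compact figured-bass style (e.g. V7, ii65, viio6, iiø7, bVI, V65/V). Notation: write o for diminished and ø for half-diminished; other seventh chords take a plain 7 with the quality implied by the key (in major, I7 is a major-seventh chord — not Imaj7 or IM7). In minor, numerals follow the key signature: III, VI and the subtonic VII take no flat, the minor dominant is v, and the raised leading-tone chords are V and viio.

v7

The pitches D#-F#-A#-C# form a minor seventh chord rooted on D#.
In G# minor, D# is the dominant; the diatonic minor seventh chord there is v7.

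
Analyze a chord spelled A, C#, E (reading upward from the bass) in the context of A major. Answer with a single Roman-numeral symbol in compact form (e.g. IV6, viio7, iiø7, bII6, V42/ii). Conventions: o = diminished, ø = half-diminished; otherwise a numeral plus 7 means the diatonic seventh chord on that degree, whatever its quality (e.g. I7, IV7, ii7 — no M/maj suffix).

I

The pitches A-C#-E form a major triad rooted on A.
In A major, A is the tonic; the diatonic major triad there is I.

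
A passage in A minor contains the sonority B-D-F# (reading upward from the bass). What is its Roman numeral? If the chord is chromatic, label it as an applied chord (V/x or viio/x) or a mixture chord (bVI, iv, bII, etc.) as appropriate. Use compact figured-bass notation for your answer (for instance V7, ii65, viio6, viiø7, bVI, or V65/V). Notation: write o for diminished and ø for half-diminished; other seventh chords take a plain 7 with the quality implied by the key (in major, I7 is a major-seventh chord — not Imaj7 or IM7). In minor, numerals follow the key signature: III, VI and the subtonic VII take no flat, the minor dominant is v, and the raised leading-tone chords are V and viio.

ii

The pitches B-D-F# form a minor triad rooted on B.
B is the second degree of A minor. This is the minor supertonic, borrowed from the parallel major (the Dorian ii).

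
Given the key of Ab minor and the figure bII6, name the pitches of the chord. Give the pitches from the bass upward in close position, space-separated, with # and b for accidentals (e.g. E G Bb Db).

Db Fb Bbb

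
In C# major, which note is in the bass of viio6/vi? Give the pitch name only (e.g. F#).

B#

The applied chord viio6/vi is rooted on G##: G##-B#-D#.
The figure 6 means first inversion — the third is in the bass.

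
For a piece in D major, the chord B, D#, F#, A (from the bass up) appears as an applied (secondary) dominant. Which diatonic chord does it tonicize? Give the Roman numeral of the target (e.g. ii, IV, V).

ii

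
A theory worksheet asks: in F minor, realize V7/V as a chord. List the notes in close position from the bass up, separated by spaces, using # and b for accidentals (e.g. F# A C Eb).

The slash means an applied dominant: we want the dominant of V. In F minor, V is C major, and its dominant is built on G.
Building a dominant seventh chord on G gives G-B-D-F.

G B D F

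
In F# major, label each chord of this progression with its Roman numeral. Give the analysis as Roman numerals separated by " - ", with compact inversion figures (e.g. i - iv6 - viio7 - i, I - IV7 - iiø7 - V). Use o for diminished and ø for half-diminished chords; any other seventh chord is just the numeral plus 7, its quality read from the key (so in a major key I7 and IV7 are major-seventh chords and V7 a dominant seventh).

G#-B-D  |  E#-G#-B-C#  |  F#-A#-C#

iio - V65 - I

G#-B-D: diminished triad on G# — chromatic; iio (borrowed from the parallel minor).
E#-G#-B-C#: root C# is the dominant; dominant seventh chord there is V65.
F#-A#-C#: major triad on F# = scale degree 1 → I.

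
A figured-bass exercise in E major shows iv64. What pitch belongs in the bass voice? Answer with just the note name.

E

iv in E major has root A; the chord is A-C-E.
The figure 64 means second inversion — the fifth is in the bass.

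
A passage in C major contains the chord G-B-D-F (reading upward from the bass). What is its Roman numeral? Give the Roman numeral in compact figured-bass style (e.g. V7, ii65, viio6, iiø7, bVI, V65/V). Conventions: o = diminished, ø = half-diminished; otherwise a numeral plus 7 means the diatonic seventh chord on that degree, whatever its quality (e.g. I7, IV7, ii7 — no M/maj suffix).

V7

The pitches G-B-D-F form a dominant seventh chord rooted on G.
In C major, G is the dominant; the diatonic dominant seventh chord there is V7.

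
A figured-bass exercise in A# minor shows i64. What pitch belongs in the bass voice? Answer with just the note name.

E#

i in A# minor has root A#; the chord is A#-C#-E#.
The figure 64 means second inversion — the fifth is in the bass.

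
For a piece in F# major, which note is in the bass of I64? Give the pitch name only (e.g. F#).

I in F# major has root F#; the chord is F#-A#-C#.
The figure 64 means second inversion — the fifth is in the bass.

C#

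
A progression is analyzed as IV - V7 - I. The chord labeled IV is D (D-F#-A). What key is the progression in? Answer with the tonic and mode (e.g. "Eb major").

IV is given as D-F#-A — a major triad with root D.
If D is scale degree 4 and the mode makes that degree carry a major triad, the tonic is A and the mode is major.

A major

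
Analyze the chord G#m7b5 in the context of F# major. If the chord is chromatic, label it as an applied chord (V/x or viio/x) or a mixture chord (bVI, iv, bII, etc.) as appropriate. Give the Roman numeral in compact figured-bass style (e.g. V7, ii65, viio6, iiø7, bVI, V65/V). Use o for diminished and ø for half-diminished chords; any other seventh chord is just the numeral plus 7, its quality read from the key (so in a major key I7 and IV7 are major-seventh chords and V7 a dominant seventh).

iiø7

Stacked in thirds the chord is G#-B-D-F#: a half-diminished seventh chord on G#.
G# is the second degree of F# major. This is the half-diminished supertonic seventh, borrowed from the parallel minor.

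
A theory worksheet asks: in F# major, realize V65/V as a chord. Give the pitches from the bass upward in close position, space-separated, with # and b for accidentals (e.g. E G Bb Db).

B# D# F# G#

The slash means an applied dominant: we want the dominant of V. In F# major, V is C# major, and its dominant is built on G#.
Building a dominant seventh chord on G# gives G#-B#-D#-F#.
The figured bass 65 indicates first inversion, placing the third (B#) in the bass: B#-D#-F#-G#.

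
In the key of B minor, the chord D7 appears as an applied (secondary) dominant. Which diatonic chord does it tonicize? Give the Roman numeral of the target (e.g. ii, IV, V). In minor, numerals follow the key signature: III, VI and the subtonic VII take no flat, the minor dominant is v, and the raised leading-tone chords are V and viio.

The chord is a dominant seventh chord on D.
A dominant resolves down a perfect fifth: D → G. In B minor, G is scale degree 6, i.e. VI.

VI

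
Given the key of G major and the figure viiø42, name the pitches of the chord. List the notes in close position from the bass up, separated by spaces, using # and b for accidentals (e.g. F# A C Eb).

The numeral's case and figure indicate a half-diminished seventh chord. In G major its root, the leading tone, is F#.
That chord is spelled F#-A-C-E.
The figured bass 42 indicates third inversion, placing the seventh (E) in the bass: E-F#-A-C.

E F# A C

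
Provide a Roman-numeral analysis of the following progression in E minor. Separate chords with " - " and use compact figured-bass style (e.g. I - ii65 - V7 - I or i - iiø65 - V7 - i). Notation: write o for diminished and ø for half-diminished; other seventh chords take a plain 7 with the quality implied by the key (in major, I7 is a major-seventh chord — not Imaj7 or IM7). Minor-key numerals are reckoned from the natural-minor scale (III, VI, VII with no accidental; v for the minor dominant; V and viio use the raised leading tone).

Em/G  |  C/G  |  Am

i6 - VI64 - iv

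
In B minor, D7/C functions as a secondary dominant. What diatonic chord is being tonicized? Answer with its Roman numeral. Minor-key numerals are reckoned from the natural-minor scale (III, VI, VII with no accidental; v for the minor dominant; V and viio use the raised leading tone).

VI

The chord is a dominant seventh chord on D.
A dominant resolves down a perfect fifth: D → G. In B minor, G is scale degree 6, i.e. VI.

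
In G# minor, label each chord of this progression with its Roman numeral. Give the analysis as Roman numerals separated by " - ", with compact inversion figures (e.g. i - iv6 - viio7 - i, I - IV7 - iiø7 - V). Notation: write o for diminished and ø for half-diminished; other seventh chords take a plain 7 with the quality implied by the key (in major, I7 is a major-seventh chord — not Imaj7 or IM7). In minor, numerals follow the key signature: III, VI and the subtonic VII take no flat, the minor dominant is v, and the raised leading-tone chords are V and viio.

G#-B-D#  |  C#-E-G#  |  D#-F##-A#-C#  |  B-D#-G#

i - iv - V7 - i6

G#-B-D# has root G#, degree 1 in G# minor, so i.
C#-E-G#: root C# is the subdominant; minor triad there is iv.
D#-F##-A#-C#: dominant seventh chord on D# = scale degree 5 → V7.
B-D#-G#: minor triad on G# = scale degree 1 → i6.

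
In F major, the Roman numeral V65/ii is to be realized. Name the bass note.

The applied chord V65/ii is rooted on D: D-F#-A-C.
The figure 65 means first inversion — the third is in the bass.

F#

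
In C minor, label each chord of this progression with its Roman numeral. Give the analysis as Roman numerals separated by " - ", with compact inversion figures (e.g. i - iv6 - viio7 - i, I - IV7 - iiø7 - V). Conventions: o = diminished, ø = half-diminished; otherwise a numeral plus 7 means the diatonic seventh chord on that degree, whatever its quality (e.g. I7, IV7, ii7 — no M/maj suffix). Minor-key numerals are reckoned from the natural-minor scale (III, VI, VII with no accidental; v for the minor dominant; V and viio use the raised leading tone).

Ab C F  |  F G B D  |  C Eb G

iv6 - V42 - i

Ab-C-F: minor triad on F = scale degree 4 → iv6.
F-G-B-D: root G is the dominant; dominant seventh chord there is V42.
C-Eb-G has root C, degree 1 in C minor, so i.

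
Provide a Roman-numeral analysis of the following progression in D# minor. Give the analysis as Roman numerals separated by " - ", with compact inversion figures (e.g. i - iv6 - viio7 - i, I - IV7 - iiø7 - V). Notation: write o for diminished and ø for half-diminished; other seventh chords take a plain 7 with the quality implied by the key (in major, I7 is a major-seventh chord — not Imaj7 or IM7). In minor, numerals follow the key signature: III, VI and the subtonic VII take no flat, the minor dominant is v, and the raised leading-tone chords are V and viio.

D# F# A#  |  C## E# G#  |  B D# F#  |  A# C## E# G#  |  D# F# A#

i - viio - VI - V7 - i

D#-F#-A#: root D# is the tonic; minor triad there is i.
C##-E#-G#: diminished triad on C## = scale degree 7 → viio.
B-D#-F#: major triad on B = scale degree 6 → VI.
A#-C##-E#-G# has root A#, degree 5 in D# minor, so V7.
D#-F#-A# has root D#, degree 1 in D# minor, so i.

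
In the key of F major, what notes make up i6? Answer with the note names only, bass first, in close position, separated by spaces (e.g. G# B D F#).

Ab C F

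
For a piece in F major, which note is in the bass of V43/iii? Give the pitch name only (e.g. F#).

B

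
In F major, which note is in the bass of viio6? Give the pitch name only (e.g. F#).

G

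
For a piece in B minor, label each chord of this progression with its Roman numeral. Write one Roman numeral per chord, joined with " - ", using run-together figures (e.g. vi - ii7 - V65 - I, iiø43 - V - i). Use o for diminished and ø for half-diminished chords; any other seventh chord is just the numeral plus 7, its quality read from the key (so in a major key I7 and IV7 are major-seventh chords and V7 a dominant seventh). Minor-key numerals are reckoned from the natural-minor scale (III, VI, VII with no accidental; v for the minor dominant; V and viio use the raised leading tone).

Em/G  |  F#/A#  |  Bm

iv6 - V6 - i

Em/G: minor triad on E = scale degree 4 → iv6.
F#/A# has root F#, degree 5 in B minor, so V6.
Bm: root B is the tonic; minor triad there is i.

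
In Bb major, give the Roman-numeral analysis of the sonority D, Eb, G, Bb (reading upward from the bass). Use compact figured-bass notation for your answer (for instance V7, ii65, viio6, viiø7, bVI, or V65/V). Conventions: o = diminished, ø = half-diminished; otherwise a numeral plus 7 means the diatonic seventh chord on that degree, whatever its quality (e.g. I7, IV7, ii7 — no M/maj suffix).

IV42

Stacked in thirds the chord is Eb-G-Bb-D: a major seventh chord on Eb.
In Bb major, Eb is the subdominant; the diatonic major seventh chord there is IV7.
With D in the bass the chord is in third inversion, so the figured bass is 42.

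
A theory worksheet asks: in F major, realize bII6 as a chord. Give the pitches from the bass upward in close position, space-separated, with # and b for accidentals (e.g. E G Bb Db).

Bb Db Gb

Scale degree 2 in F major is G; lowering it a half step gives Gb. bII6 is the Neapolitan sixth — a major triad on the lowered second degree, here in its customary first inversion.
So the chord is Gb-Bb-Db.
The figured bass 6 indicates first inversion, placing the third (Bb) in the bass: Bb-Db-Gb.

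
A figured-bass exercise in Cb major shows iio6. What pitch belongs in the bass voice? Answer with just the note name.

Fb

iio in Cb major has root Db; the chord is Db-Fb-Abb.
The figure 6 means first inversion — the third is in the bass.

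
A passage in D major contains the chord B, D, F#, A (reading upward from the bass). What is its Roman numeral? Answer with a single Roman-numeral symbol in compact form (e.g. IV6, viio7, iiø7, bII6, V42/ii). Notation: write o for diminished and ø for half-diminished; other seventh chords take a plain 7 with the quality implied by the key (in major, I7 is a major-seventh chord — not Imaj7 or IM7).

vi7

Stacked in thirds the chord is B-D-F#-A: a minor seventh chord on B.
In D major, B is the submediant; the diatonic minor seventh chord there is vi7.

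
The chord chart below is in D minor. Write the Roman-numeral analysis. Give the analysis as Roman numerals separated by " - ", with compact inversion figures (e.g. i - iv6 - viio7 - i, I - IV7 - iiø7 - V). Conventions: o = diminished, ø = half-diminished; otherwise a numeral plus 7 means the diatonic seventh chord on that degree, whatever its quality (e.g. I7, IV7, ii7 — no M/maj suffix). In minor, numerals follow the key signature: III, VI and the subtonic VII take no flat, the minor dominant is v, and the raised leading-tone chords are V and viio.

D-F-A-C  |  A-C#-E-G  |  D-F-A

i7 - V7 - i

D-F-A-C: minor seventh chord on D = scale degree 1 → i7.
A-C#-E-G has root A, degree 5 in D minor, so V7.
D-F-A has root D, degree 1 in D minor, so i.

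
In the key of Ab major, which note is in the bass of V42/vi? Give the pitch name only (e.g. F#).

Bb

The applied chord V42/vi is rooted on C: C-E-G-Bb.
The figure 42 means third inversion — the seventh is in the bass.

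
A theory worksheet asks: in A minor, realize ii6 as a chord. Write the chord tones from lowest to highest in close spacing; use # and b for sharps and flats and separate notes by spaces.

D F# B

Scale degree 2 in A minor is B; here the chord built on it is altered to a minor triad. ii6 is the minor supertonic, borrowed from the parallel major (the Dorian ii).
So the chord is B-D-F#, a minor triad.
The figured bass 6 indicates first inversion, placing the third (D) in the bass: D-F#-B.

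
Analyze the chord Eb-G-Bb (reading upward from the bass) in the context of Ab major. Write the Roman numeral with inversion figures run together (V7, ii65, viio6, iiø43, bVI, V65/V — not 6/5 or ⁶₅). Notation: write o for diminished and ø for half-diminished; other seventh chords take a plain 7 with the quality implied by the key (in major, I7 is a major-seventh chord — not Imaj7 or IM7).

The pitches Eb-G-Bb form a major triad rooted on Eb.
Eb is scale degree 5 in Ab major, and a major triad on that degree is written V.

V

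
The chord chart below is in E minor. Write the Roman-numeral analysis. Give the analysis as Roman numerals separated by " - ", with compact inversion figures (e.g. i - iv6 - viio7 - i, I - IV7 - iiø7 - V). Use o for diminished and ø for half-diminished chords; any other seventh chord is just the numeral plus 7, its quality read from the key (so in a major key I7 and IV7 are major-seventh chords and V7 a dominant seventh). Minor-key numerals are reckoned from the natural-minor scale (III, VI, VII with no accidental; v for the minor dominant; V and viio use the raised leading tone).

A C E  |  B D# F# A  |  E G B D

iv - V7 - i7

A-C-E: minor triad on A = scale degree 4 → iv.
B-D#-F#-A has root B, degree 5 in E minor, so V7.
E-G-B-D: root E is the tonic; minor seventh chord there is i7.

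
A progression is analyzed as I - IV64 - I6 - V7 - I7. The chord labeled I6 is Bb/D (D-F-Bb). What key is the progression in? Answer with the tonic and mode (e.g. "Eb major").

I6 is given as D-F-Bb — a major triad with root Bb.
If Bb is scale degree 1 and the mode makes that degree carry a major triad, the tonic is Bb and the mode is major.

Bb major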